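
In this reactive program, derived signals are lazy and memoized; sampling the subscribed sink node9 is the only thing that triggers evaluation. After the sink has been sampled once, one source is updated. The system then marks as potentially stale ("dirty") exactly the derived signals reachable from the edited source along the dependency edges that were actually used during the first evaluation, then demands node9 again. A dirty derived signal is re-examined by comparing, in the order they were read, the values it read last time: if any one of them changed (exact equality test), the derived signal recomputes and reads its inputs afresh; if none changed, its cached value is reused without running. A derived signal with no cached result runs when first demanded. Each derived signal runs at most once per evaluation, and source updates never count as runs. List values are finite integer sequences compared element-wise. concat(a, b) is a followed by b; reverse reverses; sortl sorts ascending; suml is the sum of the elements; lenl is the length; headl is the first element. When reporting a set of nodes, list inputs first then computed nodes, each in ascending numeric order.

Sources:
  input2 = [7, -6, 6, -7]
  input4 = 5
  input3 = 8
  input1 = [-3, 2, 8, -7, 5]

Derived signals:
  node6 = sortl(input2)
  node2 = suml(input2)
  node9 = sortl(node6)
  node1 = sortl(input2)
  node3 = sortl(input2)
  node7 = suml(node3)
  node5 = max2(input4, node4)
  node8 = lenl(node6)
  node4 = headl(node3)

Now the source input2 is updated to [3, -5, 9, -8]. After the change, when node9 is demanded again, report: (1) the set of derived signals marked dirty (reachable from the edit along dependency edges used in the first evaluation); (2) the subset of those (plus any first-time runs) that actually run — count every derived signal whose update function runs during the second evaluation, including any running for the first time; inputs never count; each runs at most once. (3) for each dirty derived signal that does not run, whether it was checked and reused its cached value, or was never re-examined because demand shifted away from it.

First demand of the output computes:
  node6 = sortl([7, -6, 6, -7]) = [-7, -6, 6, 7]
  node9 = sortl([-7, -6, 6, 7]) = [-7, -6, 6, 7]

After the edit, cleaning proceeds:
  node6: a read changed (input2 [7, -6, 6, -7]->[3, -5, 9, -8]) — executes, giving [-8, -5, 3, 9].
  node9: a read changed (node6 [-7, -6, 6, 7]->[-8, -5, 3, 9]) — executes, giving [-8, -5, 3, 9].

The edit dirties: node6, node9.
2 derived signals run: node6, node9.
No dirty derived signal escaped a run.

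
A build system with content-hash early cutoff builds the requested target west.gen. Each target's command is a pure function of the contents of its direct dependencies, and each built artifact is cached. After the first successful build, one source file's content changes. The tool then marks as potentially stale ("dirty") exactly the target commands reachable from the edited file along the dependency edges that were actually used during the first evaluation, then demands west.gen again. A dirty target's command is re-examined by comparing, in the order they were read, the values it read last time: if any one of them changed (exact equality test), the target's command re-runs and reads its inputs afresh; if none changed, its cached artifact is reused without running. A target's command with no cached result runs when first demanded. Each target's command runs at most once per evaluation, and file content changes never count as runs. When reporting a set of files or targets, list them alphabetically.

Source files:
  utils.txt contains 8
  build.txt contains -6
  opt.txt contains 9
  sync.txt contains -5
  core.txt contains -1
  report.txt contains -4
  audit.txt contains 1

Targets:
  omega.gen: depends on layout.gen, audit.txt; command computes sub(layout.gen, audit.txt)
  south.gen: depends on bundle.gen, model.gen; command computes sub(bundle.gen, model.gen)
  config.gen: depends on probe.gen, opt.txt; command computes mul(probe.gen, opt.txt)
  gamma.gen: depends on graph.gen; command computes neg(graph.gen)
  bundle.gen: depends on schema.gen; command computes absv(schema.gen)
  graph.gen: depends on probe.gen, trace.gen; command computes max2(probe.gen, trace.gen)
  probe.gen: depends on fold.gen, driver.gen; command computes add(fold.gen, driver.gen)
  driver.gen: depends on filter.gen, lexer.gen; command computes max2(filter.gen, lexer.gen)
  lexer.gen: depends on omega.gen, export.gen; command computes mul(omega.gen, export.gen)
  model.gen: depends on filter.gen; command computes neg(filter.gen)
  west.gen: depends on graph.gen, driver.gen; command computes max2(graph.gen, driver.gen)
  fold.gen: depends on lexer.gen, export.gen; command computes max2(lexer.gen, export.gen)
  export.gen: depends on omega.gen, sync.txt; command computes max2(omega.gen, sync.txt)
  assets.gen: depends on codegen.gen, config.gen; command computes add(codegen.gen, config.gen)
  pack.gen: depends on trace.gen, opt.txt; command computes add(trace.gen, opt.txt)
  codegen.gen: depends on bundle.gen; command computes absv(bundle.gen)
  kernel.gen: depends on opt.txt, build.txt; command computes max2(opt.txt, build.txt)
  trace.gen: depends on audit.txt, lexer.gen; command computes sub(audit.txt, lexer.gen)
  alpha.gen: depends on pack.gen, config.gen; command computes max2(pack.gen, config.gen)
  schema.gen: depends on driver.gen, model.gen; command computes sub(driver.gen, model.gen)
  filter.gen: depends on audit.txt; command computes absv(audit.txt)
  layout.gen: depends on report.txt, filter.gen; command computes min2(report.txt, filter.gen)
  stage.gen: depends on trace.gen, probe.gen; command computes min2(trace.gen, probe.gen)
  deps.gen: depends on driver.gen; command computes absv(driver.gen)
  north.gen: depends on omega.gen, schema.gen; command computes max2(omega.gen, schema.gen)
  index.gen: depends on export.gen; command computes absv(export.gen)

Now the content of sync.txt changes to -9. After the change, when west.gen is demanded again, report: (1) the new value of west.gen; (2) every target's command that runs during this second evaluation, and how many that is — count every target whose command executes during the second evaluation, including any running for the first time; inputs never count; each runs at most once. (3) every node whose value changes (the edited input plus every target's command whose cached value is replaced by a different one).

New value of west.gen: 50.
Target commands that run: export.gen — 1 in total.
Values that change: sync.txt.
Key observation: the change is absorbed at export.gen — it re-runs but produces the same value, and the output's value is unchanged.

First evaluation (everything demanded from the output):
  filter.gen = absv(1) = 1
  layout.gen = min2(-4, 1) = -4
  omega.gen = sub(-4, 1) = -5
  export.gen = max2(-5, -5) = -5
  lexer.gen = mul(-5, -5) = 25
  driver.gen = max2(1, 25) = 25
  fold.gen = max2(25, -5) = 25
  probe.gen = add(25, 25) = 50
  trace.gen = sub(1, 25) = -24
  graph.gen = max2(50, -24) = 50
  west.gen = max2(50, 25) = 50

Propagation after the edit:
  export.gen: runs — sync.txt -5->-9; result -5 (same value as before).
  lexer.gen: checked — values it read are unchanged (omega.gen unchanged, export.gen unchanged); reused cached 25 without running.
  driver.gen: checked — values it read are unchanged (filter.gen unchanged, lexer.gen unchanged); reused cached 25 without running.
  fold.gen: checked — values it read are unchanged (lexer.gen unchanged, export.gen unchanged); reused cached 25 without running.
  probe.gen: checked — values it read are unchanged (fold.gen unchanged, driver.gen unchanged); reused cached 50 without running.
  trace.gen: checked — values it read are unchanged (audit.txt unchanged, lexer.gen unchanged); reused cached -24 without running.
  graph.gen: checked — values it read are unchanged (probe.gen unchanged, trace.gen unchanged); reused cached 50 without running.
  west.gen: checked — values it read are unchanged (graph.gen unchanged, driver.gen unchanged); reused cached 50 without running.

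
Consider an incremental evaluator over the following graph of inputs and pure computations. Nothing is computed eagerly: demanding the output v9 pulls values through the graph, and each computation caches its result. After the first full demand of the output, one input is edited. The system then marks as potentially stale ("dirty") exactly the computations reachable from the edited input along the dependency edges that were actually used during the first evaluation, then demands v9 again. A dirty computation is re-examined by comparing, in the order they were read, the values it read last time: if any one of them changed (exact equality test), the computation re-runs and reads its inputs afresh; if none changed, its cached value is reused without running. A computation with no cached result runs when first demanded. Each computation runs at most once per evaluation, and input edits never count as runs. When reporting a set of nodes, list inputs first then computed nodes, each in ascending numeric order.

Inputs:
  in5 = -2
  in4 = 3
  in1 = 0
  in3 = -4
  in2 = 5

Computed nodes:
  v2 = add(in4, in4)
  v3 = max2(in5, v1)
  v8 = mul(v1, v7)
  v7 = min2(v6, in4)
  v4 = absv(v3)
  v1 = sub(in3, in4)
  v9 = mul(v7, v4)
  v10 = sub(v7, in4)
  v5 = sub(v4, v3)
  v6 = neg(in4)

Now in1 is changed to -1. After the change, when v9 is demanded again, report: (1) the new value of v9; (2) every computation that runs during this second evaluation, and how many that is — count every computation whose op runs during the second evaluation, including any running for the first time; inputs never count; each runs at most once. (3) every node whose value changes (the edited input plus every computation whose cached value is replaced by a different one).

v9 now evaluates to -6.
Run set: none (0 run).
Changed values: in1.
The important point: nothing the output needs ever reads in1, so the edit is invisible to it.

Initial pass — values computed on the first demand:
  v1 = sub(-4, 3) = -7
  v3 = max2(-2, -7) = -2
  v4 = absv(-2) = 2
  v6 = neg(3) = -3
  v7 = min2(-3, 3) = -3
  v9 = mul(-3, 2) = -6

Second demand — change propagation:
  no demanded computation ever read in1, so the edit dirties nothing and nothing runs.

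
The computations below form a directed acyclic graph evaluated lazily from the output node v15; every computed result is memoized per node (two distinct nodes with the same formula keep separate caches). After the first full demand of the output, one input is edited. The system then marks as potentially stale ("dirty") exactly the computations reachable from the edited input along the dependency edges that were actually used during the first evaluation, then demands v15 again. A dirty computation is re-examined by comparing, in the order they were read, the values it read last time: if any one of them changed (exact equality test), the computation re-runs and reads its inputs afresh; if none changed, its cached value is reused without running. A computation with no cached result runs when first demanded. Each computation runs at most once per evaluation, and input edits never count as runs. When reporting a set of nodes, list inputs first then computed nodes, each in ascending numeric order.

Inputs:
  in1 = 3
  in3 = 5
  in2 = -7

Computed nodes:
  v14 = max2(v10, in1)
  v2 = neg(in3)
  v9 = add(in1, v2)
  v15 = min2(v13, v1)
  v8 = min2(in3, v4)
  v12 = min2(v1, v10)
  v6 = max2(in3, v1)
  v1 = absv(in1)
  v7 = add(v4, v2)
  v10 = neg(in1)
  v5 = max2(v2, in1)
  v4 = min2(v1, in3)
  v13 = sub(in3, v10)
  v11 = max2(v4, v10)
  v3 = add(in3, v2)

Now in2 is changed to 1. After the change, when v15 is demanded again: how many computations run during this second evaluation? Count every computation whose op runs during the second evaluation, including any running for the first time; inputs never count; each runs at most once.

0 computations run: none.
Note the shortcut — nothing in the graph depends on in2 at all, so no recomputation happens.

First demand of the output computes:
  v1 = absv(3) = 3
  v10 = neg(3) = -3
  v13 = sub(5, -3) = 8
  v15 = min2(8, 3) = 3

After the edit, cleaning proceeds:
  no node depends on in2 at all; the second demand re-runs nothing.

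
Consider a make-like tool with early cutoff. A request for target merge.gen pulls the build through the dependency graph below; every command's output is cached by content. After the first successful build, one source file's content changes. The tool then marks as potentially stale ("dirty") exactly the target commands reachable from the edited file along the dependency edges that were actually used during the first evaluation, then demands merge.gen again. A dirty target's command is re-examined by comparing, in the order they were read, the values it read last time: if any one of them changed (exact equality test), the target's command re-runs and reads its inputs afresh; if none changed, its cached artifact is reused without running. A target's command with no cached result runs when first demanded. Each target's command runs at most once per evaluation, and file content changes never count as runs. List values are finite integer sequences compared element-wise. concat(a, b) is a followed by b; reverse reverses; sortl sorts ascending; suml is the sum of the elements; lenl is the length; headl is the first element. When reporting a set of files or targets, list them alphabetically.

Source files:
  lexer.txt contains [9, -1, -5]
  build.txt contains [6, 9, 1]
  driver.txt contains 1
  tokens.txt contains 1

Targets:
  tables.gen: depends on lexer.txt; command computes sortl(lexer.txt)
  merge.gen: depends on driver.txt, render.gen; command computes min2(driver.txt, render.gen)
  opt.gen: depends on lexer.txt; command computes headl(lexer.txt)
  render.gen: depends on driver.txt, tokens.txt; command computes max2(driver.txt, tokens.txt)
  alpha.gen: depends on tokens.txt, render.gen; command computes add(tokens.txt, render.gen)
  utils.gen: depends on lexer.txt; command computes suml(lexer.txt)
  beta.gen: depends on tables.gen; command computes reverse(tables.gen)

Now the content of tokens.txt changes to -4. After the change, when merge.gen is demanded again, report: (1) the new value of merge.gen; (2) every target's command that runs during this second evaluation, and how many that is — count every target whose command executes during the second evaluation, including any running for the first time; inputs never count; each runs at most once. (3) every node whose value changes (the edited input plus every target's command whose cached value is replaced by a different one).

First demand of the output computes:
  render.gen = max2(1, 1) = 1
  merge.gen = min2(1, 1) = 1

After the edit, cleaning proceeds:
  render.gen: a read changed (tokens.txt 1->-4) — executes, giving 1 — identical to its old value.
  merge.gen: dirty, but its reads are unchanged (driver.txt unchanged, render.gen unchanged); cached 1 stands.

Note the absorption at render.gen: it re-runs yet its value is the same, leaving the output's value untouched.

Demanding merge.gen again yields 1.
1 target commands run: render.gen.
The nodes whose values change: tokens.txt.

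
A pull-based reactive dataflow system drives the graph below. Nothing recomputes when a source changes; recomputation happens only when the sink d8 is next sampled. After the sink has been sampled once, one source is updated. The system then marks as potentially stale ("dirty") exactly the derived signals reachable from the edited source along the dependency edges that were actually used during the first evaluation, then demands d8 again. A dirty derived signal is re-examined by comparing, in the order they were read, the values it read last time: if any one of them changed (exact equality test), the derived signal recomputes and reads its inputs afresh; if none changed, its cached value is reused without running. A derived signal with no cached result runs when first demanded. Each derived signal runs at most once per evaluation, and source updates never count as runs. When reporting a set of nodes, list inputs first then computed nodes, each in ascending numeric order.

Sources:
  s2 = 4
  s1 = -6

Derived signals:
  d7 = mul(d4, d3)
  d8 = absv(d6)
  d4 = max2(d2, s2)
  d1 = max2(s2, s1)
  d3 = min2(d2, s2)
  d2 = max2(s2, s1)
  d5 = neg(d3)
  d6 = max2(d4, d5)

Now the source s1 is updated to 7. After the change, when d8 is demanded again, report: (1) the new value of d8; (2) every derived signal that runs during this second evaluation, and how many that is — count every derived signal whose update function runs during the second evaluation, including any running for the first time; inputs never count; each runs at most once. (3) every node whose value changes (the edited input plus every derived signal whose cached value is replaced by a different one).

New value of d8: 7.
Derived signals that run: d2, d3, d4, d6, d8 — 5 in total.
Values that change: s1, d2, d4, d6, d8.
Key observation: the cutoff stops propagation at d5 — its inputs' values are unchanged, so it reuses its cache.

First evaluation (everything demanded from the output):
  d2 = max2(4, -6) = 4
  d3 = min2(4, 4) = 4
  d4 = max2(4, 4) = 4
  d5 = neg(4) = -4
  d6 = max2(4, -4) = 4
  d8 = absv(4) = 4

Propagation after the edit:
  d2: runs — s1 -6->7; result 7.
  d3: runs — d2 4->7; result 4 (same value as before).
  d4: runs — d2 4->7; result 7.
  d5: checked — values it read are unchanged (d3 unchanged); reused cached -4 without running.
  d6: runs — d4 4->7; result 7.
  d8: runs — d6 4->7; result 7.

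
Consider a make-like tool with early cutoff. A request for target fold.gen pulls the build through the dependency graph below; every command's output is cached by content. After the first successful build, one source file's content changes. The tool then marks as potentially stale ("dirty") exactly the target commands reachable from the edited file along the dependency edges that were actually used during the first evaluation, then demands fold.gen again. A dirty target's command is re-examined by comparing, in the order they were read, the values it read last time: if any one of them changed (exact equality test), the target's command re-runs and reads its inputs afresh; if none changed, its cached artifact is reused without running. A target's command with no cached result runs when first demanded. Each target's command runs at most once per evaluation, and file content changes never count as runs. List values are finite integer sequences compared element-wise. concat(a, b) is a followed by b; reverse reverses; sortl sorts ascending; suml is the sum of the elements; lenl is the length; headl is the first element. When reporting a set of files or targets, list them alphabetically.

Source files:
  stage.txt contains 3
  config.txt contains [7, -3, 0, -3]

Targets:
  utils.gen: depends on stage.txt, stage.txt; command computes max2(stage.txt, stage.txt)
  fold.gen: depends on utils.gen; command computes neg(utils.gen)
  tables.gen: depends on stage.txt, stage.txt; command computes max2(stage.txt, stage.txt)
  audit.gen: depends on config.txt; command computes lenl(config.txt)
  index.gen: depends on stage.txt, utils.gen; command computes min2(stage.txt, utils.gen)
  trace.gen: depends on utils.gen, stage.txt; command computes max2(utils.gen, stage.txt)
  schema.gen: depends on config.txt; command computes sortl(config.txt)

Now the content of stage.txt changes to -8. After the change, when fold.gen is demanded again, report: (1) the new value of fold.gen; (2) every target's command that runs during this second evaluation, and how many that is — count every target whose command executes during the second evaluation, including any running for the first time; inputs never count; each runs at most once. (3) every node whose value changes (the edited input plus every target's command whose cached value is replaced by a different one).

Demanding fold.gen again yields 8.
2 target commands run: fold.gen, utils.gen.
The nodes whose values change: fold.gen, stage.txt, utils.gen.

First demand of the output computes:
  utils.gen = max2(3, 3) = 3
  fold.gen = neg(3) = -3

After the edit, cleaning proceeds:
  utils.gen: a read changed (stage.txt 3->-8; stage.txt 3->-8) — executes, giving -8.
  fold.gen: a read changed (utils.gen 3->-8) — executes, giving 8.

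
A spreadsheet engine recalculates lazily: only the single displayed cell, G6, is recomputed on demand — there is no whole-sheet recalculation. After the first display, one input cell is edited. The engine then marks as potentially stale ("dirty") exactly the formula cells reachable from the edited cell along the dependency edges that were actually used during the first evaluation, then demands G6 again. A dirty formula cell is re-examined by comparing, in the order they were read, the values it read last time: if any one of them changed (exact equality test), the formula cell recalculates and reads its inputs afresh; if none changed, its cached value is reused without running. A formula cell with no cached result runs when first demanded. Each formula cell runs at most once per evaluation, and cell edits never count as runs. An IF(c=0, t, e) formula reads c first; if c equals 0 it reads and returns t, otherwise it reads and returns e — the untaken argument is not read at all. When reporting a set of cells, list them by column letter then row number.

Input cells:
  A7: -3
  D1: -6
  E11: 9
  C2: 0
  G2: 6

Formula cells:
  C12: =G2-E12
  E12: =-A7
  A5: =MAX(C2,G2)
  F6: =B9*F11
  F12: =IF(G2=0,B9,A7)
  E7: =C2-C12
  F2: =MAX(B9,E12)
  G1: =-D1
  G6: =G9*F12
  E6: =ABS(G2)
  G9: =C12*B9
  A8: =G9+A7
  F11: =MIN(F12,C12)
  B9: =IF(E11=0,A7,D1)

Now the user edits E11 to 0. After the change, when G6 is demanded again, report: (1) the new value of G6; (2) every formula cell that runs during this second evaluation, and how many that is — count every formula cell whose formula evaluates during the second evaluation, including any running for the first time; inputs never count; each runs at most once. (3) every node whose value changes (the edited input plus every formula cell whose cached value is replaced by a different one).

New value of G6: 27.
Formula cells that run: B9, G6, G9 — 3 in total.
Values that change: B9, E11, G6, G9.

First evaluation (everything demanded from the output):
  B9 = IF(E11=0: E11=9 -> else branch D1) = -6
  E12 = -(-3) = 3
  C12 = 6 - 3 = 3
  F12 = IF(G2=0: G2=6 -> else branch A7) = -3
  G9 = 3 * -6 = -18
  G6 = -18 * -3 = 54

Propagation after the edit:
  B9: runs — E11 9->0; result -3.
  G9: runs — B9 -6->-3; result -9.
  G6: runs — G9 -18->-9; result 27.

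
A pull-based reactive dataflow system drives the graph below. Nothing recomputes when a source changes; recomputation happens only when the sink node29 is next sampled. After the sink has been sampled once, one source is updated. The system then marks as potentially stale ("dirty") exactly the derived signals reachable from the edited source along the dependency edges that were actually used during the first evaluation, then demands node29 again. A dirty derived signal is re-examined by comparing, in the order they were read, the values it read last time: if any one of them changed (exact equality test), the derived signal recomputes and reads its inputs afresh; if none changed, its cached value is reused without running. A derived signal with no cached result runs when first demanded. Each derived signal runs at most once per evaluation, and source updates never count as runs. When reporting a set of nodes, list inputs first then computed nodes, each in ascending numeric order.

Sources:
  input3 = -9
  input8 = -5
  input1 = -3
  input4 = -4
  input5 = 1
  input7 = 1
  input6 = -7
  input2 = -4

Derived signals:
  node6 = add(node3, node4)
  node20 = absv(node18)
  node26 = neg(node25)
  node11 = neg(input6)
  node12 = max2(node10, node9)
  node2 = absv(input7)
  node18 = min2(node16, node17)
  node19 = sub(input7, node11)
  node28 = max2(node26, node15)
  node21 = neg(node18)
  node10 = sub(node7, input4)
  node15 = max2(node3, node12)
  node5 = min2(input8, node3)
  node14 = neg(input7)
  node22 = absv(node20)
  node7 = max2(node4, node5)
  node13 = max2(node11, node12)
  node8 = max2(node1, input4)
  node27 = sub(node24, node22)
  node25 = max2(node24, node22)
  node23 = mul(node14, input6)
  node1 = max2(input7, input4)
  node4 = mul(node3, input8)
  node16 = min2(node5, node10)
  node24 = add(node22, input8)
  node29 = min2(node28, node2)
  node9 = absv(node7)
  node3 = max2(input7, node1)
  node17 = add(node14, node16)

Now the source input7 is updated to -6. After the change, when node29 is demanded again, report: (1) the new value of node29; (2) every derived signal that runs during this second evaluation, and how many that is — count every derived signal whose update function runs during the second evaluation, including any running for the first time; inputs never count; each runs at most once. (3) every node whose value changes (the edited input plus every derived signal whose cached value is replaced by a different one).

First evaluation (everything demanded from the output):
  node1 = max2(1, -4) = 1
  node2 = absv(1) = 1
  node3 = max2(1, 1) = 1
  node4 = mul(1, -5) = -5
  node5 = min2(-5, 1) = -5
  node7 = max2(-5, -5) = -5
  node9 = absv(-5) = 5
  node10 = sub(-5, -4) = -1
  node12 = max2(-1, 5) = 5
  node14 = neg(1) = -1
  node15 = max2(1, 5) = 5
  node16 = min2(-5, -1) = -5
  node17 = add(-1, -5) = -6
  node18 = min2(-5, -6) = -6
  node20 = absv(-6) = 6
  node22 = absv(6) = 6
  node24 = add(6, -5) = 1
  node25 = max2(1, 6) = 6
  node26 = neg(6) = -6
  node28 = max2(-6, 5) = 5
  node29 = min2(5, 1) = 1

Propagation after the edit:
  node1: runs — input7 1->-6; result -4.
  node2: runs — input7 1->-6; result 6.
  node3: runs — input7 1->-6; node1 1->-4; result -4.
  node4: runs — node3 1->-4; result 20.
  node5: runs — node3 1->-4; result -5 (same value as before).
  node7: runs — node4 -5->20; result 20.
  node9: runs — node7 -5->20; result 20.
  node10: runs — node7 -5->20; result 24.
  node12: runs — node10 -1->24; node9 5->20; result 24.
  node14: runs — input7 1->-6; result 6.
  node15: runs — node3 1->-4; node12 5->24; result 24.
  node16: runs — node10 -1->24; result -5 (same value as before).
  node17: runs — node14 -1->6; result 1.
  node18: runs — node17 -6->1; result -5.
  node20: runs — node18 -6->-5; result 5.
  node22: runs — node20 6->5; result 5.
  node24: runs — node22 6->5; result 0.
  node25: runs — node24 1->0; node22 6->5; result 5.
  node26: runs — node25 6->5; result -5.
  node28: runs — node26 -6->-5; node15 5->24; result 24.
  node29: runs — node28 5->24; node2 1->6; result 6.

New value of node29: 6.
Derived signals that run: node1, node2, node3, node4, node5, node7, node9, node10, node12, node14, node15, node16, node17, node18, node20, node22, node24, node25, node26, node28, node29 — 21 in total.
Values that change: input7, node1, node2, node3, node4, node7, node9, node10, node12, node14, node15, node17, node18, node20, node22, node24, node25, node26, node28, node29.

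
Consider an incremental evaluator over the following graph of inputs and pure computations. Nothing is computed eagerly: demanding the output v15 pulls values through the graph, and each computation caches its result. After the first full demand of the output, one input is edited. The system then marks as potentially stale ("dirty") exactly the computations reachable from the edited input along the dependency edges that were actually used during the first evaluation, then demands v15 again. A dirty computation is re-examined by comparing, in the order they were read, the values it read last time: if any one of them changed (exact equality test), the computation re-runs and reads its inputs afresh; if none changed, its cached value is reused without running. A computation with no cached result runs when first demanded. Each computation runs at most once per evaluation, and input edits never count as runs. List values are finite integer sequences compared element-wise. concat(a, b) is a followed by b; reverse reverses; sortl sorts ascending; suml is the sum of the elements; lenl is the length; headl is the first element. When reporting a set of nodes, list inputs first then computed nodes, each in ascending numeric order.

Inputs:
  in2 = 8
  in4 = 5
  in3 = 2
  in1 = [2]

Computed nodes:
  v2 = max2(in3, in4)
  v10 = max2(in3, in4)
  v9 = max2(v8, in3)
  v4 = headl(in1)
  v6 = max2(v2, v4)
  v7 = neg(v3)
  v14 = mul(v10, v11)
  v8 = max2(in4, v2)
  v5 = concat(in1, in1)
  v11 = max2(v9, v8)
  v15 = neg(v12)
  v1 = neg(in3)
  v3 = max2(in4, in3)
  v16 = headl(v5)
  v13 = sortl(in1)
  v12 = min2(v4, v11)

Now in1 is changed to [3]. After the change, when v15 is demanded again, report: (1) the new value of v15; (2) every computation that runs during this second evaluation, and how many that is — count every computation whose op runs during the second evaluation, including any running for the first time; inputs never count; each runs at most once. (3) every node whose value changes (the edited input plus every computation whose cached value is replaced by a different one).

Initial pass — values computed on the first demand:
  v2 = max2(2, 5) = 5
  v4 = headl([2]) = 2
  v8 = max2(5, 5) = 5
  v9 = max2(5, 2) = 5
  v11 = max2(5, 5) = 5
  v12 = min2(2, 5) = 2
  v15 = neg(2) = -2

Second demand — change propagation:
  v4: re-runs because in1 [2]->[3]; new result 3.
  v12: re-runs because v4 2->3; new result 3.
  v15: re-runs because v12 2->3; new result -3.

v15 now evaluates to -3.
Run set: v4, v12, v15 (3 run).
Changed values: in1, v4, v12, v15.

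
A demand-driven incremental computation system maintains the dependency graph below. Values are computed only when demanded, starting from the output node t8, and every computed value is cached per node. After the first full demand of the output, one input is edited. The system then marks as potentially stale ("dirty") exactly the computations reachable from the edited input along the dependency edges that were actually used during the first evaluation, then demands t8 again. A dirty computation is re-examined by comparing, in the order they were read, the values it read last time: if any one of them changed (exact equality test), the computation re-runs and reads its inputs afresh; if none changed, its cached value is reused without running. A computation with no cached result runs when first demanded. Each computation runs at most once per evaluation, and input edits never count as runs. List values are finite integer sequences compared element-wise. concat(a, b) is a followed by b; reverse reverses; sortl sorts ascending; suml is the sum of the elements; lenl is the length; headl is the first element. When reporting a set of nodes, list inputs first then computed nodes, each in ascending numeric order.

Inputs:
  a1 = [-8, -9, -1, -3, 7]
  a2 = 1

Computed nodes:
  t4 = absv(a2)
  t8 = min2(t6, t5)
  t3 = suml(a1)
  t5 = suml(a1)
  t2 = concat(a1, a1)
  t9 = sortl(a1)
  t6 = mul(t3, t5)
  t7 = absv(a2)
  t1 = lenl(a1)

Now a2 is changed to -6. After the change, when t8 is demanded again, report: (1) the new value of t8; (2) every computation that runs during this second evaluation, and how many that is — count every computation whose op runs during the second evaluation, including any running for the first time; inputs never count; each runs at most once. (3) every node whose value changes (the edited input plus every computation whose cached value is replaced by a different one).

First evaluation (everything demanded from the output):
  t3 = suml([-8, -9, -1, -3, 7]) = -14
  t5 = suml([-8, -9, -1, -3, 7]) = -14
  t6 = mul(-14, -14) = 196
  t8 = min2(196, -14) = -14

Propagation after the edit:
  a2 feeds no computation that the output demands — nothing is marked dirty and nothing runs.

Key observation: a2 is never demanded by the output, so the edit triggers no recomputation at all.

New value of t8: -14.
Computations that run: none — 0 in total.
Values that change: a2.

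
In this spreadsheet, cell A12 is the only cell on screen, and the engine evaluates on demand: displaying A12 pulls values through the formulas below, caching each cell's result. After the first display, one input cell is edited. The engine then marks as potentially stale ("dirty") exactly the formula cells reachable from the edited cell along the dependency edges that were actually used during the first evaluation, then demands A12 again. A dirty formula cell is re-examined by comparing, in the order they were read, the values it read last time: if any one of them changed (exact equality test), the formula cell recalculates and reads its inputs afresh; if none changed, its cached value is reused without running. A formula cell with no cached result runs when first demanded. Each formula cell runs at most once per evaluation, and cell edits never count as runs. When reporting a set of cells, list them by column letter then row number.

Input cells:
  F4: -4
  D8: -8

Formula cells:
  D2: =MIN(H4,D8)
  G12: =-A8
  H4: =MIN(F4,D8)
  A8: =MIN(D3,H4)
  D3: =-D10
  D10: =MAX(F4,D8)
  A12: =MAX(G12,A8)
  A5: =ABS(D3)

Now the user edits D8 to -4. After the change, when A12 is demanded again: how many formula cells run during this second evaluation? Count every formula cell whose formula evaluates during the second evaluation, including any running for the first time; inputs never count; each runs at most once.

Initial pass — values computed on the first demand:
  D10 = MAX(-4, -8) = -4
  D3 = -(-4) = 4
  H4 = MIN(-4, -8) = -8
  A8 = MIN(4, -8) = -8
  G12 = -(-8) = 8
  A12 = MAX(8, -8) = 8

Second demand — change propagation:
  D10: re-runs because D8 -8->-4; new result -4 (unchanged).
  D3: re-examined; everything it read last time is the same (D10 unchanged) — cache 4 kept, no run.
  H4: re-runs because D8 -8->-4; new result -4.
  A8: re-runs because H4 -8->-4; new result -4.
  G12: re-runs because A8 -8->-4; new result 4.
  A12: re-runs because G12 8->4; A8 -8->-4; new result 4.

The important point: at D3 every value read last time is unchanged, so the dirty flag clears without a run.

Run set: A8, A12, D10, G12, H4 (5 run).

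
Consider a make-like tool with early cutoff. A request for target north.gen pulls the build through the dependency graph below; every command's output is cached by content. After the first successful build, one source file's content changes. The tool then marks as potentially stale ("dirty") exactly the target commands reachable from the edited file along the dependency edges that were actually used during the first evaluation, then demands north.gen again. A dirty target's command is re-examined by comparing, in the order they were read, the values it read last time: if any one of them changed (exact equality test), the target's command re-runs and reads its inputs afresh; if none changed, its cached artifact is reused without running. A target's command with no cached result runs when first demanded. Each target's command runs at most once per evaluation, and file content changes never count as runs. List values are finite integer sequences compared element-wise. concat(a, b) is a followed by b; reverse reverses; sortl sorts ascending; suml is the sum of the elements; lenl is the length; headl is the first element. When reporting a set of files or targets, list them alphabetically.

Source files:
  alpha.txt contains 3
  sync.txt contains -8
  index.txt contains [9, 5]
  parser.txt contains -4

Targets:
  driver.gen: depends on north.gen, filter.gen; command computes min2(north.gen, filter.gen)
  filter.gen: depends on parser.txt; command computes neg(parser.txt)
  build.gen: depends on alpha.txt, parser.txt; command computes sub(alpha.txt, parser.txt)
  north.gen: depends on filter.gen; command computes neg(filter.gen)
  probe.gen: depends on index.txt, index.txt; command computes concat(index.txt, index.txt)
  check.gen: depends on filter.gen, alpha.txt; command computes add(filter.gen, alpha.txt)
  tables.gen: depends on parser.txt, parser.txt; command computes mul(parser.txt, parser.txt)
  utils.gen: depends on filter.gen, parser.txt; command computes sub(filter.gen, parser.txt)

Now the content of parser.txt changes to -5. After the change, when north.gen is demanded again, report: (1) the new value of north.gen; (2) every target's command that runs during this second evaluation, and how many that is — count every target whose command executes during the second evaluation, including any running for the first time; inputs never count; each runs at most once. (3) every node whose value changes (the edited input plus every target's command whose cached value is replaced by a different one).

First demand of the output computes:
  filter.gen = neg(-4) = 4
  north.gen = neg(4) = -4

After the edit, cleaning proceeds:
  filter.gen: a read changed (parser.txt -4->-5) — executes, giving 5.
  north.gen: a read changed (filter.gen 4->5) — executes, giving -5.

Demanding north.gen again yields -5.
2 target commands run: filter.gen, north.gen.
The nodes whose values change: filter.gen, north.gen, parser.txt.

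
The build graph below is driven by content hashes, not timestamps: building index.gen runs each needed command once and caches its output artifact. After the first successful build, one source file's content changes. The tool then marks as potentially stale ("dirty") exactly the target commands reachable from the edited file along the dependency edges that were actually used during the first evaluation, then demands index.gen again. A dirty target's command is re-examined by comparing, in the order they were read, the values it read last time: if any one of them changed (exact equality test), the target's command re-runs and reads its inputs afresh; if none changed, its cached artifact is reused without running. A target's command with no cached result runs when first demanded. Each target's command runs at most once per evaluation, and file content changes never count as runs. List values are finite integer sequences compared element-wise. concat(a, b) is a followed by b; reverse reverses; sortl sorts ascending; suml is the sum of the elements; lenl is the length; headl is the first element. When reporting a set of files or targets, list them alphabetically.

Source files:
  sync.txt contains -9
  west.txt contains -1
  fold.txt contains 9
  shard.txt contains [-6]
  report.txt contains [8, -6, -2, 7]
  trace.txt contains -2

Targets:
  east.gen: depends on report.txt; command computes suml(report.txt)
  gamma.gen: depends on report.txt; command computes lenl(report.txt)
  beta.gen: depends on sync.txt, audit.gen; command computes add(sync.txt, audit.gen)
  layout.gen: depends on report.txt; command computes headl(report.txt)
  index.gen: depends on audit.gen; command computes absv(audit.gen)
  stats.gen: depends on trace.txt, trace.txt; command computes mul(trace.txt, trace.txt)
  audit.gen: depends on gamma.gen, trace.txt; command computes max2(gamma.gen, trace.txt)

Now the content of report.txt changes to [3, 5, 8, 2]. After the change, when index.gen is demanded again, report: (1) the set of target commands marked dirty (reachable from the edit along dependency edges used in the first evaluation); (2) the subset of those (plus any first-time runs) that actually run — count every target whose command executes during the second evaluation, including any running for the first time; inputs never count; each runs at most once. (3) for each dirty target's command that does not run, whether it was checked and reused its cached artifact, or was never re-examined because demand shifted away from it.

Dirty set: audit.gen, gamma.gen, index.gen.
Run set: gamma.gen (1 run).
Re-examined without running (cache reused): audit.gen, index.gen.
The important point: gamma.gen recomputes to an identical value, and the output ends up unchanged.

Initial pass — values computed on the first demand:
  gamma.gen = lenl([8, -6, -2, 7]) = 4
  audit.gen = max2(4, -2) = 4
  index.gen = absv(4) = 4

Second demand — change propagation:
  gamma.gen: re-runs because report.txt [8, -6, -2, 7]->[3, 5, 8, 2]; new result 4 (unchanged).
  audit.gen: re-examined; everything it read last time is the same (gamma.gen unchanged, trace.txt unchanged) — cache 4 kept, no run.
  index.gen: re-examined; everything it read last time is the same (audit.gen unchanged) — cache 4 kept, no run.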